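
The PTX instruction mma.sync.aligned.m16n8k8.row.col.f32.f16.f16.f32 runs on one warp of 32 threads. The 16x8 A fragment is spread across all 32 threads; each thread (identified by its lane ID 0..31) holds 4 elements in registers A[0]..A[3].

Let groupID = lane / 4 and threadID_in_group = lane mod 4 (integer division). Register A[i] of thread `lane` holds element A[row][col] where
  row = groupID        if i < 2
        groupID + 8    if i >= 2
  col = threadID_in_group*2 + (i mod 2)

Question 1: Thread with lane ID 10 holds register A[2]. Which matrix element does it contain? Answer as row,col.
10,4

lane 10->10/4=2, 10 mod 4=2
i=2  r:2+8->10  c:2·2+0->4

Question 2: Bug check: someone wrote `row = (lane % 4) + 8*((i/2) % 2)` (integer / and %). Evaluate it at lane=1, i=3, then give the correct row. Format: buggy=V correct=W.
`(lane % 4) + 8*((i/2) % 2)`[1,3]=>9
L=1=>grp=1>>2=0, tig=1&3=1
[3]=>row 0+8=8  col 1·2+1=3
row: 9 vs 8

buggy=9 correct=8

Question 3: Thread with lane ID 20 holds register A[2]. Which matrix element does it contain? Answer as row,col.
13,0

L=20⇒gr=20>>2=5, th=20&3=0
[2]⇒row 5+8=13  col 0·2+0=0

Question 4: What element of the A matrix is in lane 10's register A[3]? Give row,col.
10,5

L=10=>grp=10>>2=2, tig=10&3=2
[3]=>row 2+8=10  col 2·2+1=5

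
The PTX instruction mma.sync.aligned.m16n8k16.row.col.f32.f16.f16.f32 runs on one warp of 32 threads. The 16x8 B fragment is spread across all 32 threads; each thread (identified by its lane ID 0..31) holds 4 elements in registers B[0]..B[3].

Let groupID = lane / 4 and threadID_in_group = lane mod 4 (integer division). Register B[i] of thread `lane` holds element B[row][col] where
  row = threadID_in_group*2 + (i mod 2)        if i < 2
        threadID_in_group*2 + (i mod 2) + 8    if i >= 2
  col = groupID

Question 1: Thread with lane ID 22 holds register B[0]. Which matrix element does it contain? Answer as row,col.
4,5

lane 22: g=5 (22/4), t=2 (22%4)
i=0: r=2*2+0+0=4, c=g=5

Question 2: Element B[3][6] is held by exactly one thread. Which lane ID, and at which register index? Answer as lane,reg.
c: 6->gid=6  r: 3->r8=0,tid=1,i&1=1
L=6*4+1=25  i=0*2+1=1

25,1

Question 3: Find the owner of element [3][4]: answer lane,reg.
17,1

c=4→G=4  r=3→rhi=0,T=1,p=1
L=4*4+1=17  i=0*2+1=1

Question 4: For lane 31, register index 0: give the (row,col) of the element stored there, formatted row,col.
L=31=>grp=31>>2=7, tig=31&3=3
[0]=>row 3·2+0+0=6  col grp=7

6,7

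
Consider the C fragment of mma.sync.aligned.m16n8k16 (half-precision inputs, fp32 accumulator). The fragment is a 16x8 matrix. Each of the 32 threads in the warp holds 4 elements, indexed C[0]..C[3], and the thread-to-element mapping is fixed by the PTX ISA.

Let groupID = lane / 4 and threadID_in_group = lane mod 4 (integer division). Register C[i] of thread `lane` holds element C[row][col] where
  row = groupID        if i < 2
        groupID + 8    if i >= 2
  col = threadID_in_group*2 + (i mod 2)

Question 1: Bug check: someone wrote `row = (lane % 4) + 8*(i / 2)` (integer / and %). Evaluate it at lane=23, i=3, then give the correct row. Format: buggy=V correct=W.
buggy=11 correct=13

`(lane % 4) + 8*(i / 2)`[23,3]→11
lane 23→23/4=5, 23 mod 4=3
i=3  r:5+8→13  c:2·3+1→7
row: 11 vs 13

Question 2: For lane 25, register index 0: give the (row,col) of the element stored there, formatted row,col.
L=25→G=25>>2=6, T=25&3=1
[0]→row 6+0=6  col 1·2+0=2

6,2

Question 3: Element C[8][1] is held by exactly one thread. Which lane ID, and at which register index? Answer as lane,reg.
0,3

r: 8->gid=0,r8=1  c: 1->tid=0,i&1=1
L=0*4+0=0  i=1*2+1=3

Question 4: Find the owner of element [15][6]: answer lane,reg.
r:15=>grp=7,rB=1  c:6=>tig=3,lo=0
L=7*4+3=31  i=1*2+0=2

31,2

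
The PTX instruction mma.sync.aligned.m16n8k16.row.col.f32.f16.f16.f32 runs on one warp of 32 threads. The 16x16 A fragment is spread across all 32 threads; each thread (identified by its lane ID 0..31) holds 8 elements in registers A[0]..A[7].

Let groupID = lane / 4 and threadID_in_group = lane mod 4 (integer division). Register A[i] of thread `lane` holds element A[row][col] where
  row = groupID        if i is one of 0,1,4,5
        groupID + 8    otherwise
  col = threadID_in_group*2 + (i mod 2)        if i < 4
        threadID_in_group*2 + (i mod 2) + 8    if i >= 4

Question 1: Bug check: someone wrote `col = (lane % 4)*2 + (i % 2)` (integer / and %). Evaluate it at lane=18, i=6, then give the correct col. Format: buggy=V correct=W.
buggy=4 correct=12

`(lane % 4)*2 + (i % 2)`[18,6]->4
lane 18->18/4=4, 18 mod 4=2
i=6  r:4+8->12  c:2·2+0+8->12
col: 4 vs 12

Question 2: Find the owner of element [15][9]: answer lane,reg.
r=15⇒gr=7,Rb=1  c=9⇒Cb=1,th=0,odd=1
L=7*4+0=28  i=1*4+1*2+1=7

28,7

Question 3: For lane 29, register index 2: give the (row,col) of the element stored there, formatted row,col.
15,2

lane 29->29/4=7, 29 mod 4=1
i=2  r:7+8->15  c:2·1+0+0->2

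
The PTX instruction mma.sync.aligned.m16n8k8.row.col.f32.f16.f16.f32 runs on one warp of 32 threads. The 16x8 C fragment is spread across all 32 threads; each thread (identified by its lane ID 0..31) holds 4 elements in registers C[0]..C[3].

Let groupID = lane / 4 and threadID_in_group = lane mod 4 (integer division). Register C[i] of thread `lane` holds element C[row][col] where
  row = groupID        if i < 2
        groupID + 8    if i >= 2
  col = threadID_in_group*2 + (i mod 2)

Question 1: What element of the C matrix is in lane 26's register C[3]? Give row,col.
14,5

lane 26⇒26/4=6, 26 mod 4=2
i=3  r:6+8⇒14  c:2·2+1⇒5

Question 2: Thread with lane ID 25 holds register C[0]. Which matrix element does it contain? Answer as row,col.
6,2

lane 25: G=6 (25/4), T=1 (25%4)
i=0: r=6+0=6, c=1*2+0=2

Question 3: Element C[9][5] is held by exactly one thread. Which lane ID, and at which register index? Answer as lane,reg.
r=9⇒gr=1,Rb=1  c=5⇒th=2,odd=1
L=1*4+2=6  i=1*2+1=3

6,3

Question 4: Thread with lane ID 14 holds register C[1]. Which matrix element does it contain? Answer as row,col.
L=14=>grp=14>>2=3, tig=14&3=2
[1]=>row 3+0=3  col 2·2+1=5

3,5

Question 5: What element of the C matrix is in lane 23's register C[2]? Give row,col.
13,6

lane 23: g=5 (23/4), t=3 (23%4)
i=2: r=5+8=13, c=3*2+0=6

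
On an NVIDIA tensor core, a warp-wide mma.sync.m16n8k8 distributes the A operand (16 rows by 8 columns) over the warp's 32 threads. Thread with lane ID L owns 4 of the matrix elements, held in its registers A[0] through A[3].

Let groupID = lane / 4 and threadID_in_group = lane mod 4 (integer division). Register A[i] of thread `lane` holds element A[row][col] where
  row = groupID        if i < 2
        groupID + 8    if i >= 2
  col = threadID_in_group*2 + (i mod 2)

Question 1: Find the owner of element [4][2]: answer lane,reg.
r=4→G=4,rhi=0  c=2→T=1,p=0
L=4*4+1=17  i=0*2+0=0

17,0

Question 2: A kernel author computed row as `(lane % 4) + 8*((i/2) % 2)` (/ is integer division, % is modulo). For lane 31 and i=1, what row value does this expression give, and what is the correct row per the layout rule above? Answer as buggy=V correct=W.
buggy=3 correct=7

`(lane % 4) + 8*((i/2) % 2)`[31,1]->3
lane 31->31/4=7, 31 mod 4=3
i=1  r:7+0->7  c:2·3+1->7
row: 3 vs 7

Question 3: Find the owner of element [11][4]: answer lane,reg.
14,2

r=11->g=3,rb=1  c=4->t=2,b0=0
L=3*4+2=14  i=1*2+0=2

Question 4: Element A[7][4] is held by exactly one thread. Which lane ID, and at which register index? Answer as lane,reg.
30,0

r=7→G=7,rhi=0  c=4→T=2,p=0
L=7*4+2=30  i=0*2+0=0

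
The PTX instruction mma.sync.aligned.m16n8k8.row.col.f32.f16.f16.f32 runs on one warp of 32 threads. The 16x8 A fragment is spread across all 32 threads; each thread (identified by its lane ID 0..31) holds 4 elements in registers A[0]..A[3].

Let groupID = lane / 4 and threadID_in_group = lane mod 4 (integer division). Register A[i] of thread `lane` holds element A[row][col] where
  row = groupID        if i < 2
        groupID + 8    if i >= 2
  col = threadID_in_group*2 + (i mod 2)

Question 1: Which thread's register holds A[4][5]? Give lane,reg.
18,1

r=4→G=4,rhi=0  c=5→T=2,p=1
L=4*4+2=18  i=0*2+1=1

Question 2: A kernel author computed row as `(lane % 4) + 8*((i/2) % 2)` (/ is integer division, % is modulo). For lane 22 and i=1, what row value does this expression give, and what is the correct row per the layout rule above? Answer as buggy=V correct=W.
buggy=2 correct=5

`(lane % 4) + 8*((i/2) % 2)`[22,1]→2
lane 22: G=5 (22/4), T=2 (22%4)
i=1: r=5+0=5, c=2*2+1=5
row: 2 vs 5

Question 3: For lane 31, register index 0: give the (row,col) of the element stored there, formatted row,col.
L=31=>grp=31>>2=7, tig=31&3=3
[0]=>row 7+0=7  col 3·2+0=6

7,6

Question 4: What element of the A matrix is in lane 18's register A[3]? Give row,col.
lane 18->18/4=4, 18 mod 4=2
i=3  r:4+8->12  c:2·2+1->5

12,5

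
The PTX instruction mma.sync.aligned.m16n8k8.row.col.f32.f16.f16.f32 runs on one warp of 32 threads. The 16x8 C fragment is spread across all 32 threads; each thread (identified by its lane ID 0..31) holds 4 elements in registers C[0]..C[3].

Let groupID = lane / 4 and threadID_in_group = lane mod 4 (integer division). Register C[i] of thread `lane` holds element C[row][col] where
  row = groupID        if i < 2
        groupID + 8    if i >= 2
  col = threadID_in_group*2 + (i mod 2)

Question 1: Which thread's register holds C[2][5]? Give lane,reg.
10,1

r=2->g=2,rb=0  c=5->t=2,b0=1
L=2*4+2=10  i=0*2+1=1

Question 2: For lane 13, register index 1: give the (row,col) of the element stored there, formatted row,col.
3,3

lane 13: G=3 (13/4), T=1 (13%4)
i=1: r=3+0=3, c=1*2+1=3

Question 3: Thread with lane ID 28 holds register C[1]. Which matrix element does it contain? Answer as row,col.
7,1

28: grp=7,tig=0
[1] (7+0,0*2+1) = (7,1)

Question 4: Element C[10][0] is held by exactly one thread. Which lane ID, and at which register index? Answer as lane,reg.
r:10=>grp=2,rB=1  c:0=>tig=0,lo=0
L=2*4+0=8  i=1*2+0=2

8,2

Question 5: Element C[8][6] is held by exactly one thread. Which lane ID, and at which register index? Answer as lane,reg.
r=8⇒gr=0,Rb=1  c=6⇒th=3,odd=0
L=0*4+3=3  i=1*2+0=2

3,2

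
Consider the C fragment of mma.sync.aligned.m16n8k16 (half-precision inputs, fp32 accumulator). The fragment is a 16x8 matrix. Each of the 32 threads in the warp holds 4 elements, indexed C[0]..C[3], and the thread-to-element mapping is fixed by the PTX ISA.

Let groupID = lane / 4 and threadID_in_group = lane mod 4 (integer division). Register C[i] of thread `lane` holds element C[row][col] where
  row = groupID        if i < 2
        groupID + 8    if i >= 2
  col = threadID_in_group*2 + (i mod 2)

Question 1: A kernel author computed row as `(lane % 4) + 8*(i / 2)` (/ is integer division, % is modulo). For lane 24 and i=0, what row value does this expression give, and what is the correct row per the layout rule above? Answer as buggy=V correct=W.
buggy=0 correct=6

`(lane % 4) + 8*(i / 2)`[24,0]=>0
lane 24=>24/4=6, 24 mod 4=0
i=0  r:6+0=>6  c:2·0+0=>0
row: 0 vs 6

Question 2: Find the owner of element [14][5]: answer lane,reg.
26,3

r:14=>grp=6,rB=1  c:5=>tig=2,lo=1
L=6*4+2=26  i=1*2+1=3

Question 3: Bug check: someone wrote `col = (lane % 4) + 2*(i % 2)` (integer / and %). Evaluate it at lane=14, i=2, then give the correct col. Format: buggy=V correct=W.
buggy=2 correct=4

`(lane % 4) + 2*(i % 2)`[14,2]->2
lane 14->14/4=3, 14 mod 4=2
i=2  r:3+8->11  c:2·2+0->4
col: 2 vs 4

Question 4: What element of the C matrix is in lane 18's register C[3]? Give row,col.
L=18⇒gr=18>>2=4, th=18&3=2
[3]⇒row 4+8=12  col 2·2+1=5

12,5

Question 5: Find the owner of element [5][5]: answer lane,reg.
r:5=>grp=5,rB=0  c:5=>tig=2,lo=1
L=5*4+2=22  i=0*2+1=1

22,1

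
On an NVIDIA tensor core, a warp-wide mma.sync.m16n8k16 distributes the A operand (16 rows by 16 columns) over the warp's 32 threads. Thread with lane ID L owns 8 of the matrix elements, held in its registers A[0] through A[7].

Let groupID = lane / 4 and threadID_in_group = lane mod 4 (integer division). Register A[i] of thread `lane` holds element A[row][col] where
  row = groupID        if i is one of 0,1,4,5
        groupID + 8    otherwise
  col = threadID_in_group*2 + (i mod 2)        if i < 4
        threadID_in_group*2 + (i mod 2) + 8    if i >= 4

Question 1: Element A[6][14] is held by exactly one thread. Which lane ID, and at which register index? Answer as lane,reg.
27,4

r=6→G=6,rhi=0  c=14→chi=1,T=3,p=0
L=6*4+3=27  i=1*4+0*2+0=4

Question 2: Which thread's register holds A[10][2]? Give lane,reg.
r=10→G=2,rhi=1  c=2→chi=0,T=1,p=0
L=2*4+1=9  i=0*4+1*2+0=2

9,2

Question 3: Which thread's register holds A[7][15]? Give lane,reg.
31,5

r:7=>grp=7,rB=0  c:15=>cB=1,tig=3,lo=1
L=7*4+3=31  i=1*4+0*2+1=5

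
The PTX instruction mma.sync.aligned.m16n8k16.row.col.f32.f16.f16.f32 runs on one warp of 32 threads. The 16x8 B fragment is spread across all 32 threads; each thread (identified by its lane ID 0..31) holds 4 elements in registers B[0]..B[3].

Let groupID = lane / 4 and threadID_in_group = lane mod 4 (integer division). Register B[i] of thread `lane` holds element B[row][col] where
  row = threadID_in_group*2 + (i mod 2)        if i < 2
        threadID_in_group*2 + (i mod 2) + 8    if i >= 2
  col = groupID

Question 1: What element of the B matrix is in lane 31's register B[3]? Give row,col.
lane 31⇒31/4=7, 31 mod 4=3
i=3  r:2·3+1+8⇒15  c:7

15,7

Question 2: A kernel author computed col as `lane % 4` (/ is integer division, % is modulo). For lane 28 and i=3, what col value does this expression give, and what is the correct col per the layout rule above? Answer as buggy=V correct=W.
`lane % 4`[28,3]->0
28: g=7,t=0
[3] (0*2+1+8,7) = (9,7)
col: 0 vs 7

buggy=0 correct=7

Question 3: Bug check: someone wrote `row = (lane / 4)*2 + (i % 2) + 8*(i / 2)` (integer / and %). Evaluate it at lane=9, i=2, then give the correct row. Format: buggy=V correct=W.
`(lane / 4)*2 + (i % 2) + 8*(i / 2)`[9,2]->12
L=9->gid=9>>2=2, tid=9&3=1
[2]->row 1·2+0+8=10  col gid=2
row: 12 vs 10

buggy=12 correct=10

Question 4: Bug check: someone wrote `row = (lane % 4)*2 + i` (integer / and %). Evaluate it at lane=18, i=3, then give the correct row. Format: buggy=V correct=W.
buggy=7 correct=13

`(lane % 4)*2 + i`[18,3]=>7
lane 18=>18/4=4, 18 mod 4=2
i=3  r:2·2+1+8=>13  c:4
row: 7 vs 13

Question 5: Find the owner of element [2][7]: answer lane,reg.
29,0

c=7⇒gr=7  r=2⇒Rb=0,th=1,odd=0
L=7*4+1=29  i=0*2+0=0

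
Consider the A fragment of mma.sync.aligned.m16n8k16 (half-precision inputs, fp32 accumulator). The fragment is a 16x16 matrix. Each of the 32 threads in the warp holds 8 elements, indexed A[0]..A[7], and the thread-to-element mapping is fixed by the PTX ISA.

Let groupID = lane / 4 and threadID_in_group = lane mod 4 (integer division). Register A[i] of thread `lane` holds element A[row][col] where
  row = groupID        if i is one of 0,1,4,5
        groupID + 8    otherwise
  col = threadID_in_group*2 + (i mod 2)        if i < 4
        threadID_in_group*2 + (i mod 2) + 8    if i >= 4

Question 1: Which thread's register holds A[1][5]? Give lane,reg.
6,1

r=1→G=1,rhi=0  c=5→chi=0,T=2,p=1
L=1*4+2=6  i=0*4+0*2+1=1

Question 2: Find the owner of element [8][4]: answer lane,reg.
2,2

r=8->g=0,rb=1  c=4->cb=0,t=2,b0=0
L=0*4+2=2  i=0*4+1*2+0=2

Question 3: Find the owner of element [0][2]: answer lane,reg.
r:0=>grp=0,rB=0  c:2=>cB=0,tig=1,lo=0
L=0*4+1=1  i=0*4+0*2+0=0

1,0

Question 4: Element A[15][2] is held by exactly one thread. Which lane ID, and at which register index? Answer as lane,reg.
r=15→G=7,rhi=1  c=2→chi=0,T=1,p=0
L=7*4+1=29  i=0*4+1*2+0=2

29,2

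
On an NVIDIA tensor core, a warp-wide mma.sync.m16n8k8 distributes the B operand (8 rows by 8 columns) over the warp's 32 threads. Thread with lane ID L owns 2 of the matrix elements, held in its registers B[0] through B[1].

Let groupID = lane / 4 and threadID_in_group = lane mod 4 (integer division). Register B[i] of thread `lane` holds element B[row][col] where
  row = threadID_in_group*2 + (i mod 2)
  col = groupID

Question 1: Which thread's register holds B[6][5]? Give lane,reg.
23,0

c=5→G=5  r=6→T=3,p=0
L=5*4+3=23  i=0=0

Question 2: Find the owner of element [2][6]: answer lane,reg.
25,0

c=6⇒gr=6  r=2⇒th=1,odd=0
L=6*4+1=25  i=0=0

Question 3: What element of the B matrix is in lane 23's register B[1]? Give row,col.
L=23->g=23>>2=5, t=23&3=3
[1]->row 3·2+1=7  col g=5

7,5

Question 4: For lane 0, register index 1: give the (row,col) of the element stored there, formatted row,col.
1,0

lane 0=>0/4=0, 0 mod 4=0
i=1  r:2·0+1=>1  c:0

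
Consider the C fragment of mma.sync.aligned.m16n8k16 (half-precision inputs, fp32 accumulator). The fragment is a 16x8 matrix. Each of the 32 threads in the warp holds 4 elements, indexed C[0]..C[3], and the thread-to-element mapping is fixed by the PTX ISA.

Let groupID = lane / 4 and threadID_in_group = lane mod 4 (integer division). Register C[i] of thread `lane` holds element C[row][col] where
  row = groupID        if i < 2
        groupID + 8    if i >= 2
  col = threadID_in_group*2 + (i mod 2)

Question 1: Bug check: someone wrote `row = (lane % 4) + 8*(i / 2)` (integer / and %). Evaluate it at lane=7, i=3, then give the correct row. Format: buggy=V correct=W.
buggy=11 correct=9

`(lane % 4) + 8*(i / 2)`[7,3]->11
L=7->g=7>>2=1, t=7&3=3
[3]->row 1+8=9  col 3·2+1=7
row: 11 vs 9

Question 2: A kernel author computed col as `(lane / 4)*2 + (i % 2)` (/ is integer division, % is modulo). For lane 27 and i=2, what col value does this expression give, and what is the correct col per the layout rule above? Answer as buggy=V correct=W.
`(lane / 4)*2 + (i % 2)`[27,2]->12
27: g=6,t=3
[2] (6+8,3*2+0) = (14,6)
col: 12 vs 6

buggy=12 correct=6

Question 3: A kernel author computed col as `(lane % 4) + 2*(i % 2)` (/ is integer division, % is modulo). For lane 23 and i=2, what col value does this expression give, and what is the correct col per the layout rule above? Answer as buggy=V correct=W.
`(lane % 4) + 2*(i % 2)`[23,2]->3
L=23->gid=23>>2=5, tid=23&3=3
[2]->row 5+8=13  col 3·2+0=6
col: 3 vs 6

buggy=3 correct=6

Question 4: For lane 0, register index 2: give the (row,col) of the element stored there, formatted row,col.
8,0

L=0⇒gr=0>>2=0, th=0&3=0
[2]⇒row 0+8=8  col 0·2+0=0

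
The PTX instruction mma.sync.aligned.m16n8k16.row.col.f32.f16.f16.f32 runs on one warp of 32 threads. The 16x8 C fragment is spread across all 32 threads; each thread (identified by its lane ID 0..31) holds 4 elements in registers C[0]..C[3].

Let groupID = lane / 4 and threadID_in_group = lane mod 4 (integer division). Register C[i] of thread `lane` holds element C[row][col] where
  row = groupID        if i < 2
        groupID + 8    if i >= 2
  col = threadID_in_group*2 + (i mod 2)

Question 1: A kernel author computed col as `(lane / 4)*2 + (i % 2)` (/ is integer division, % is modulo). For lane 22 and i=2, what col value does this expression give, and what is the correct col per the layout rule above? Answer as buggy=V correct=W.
buggy=10 correct=4

`(lane / 4)*2 + (i % 2)`[22,2]=>10
22: grp=5,tig=2
[2] (5+8,2*2+0) = (13,4)
col: 10 vs 4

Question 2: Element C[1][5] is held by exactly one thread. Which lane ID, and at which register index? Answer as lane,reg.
r=1->g=1,rb=0  c=5->t=2,b0=1
L=1*4+2=6  i=0*2+1=1

6,1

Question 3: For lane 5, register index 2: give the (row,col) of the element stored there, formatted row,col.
9,2

lane 5→5/4=1, 5 mod 4=1
i=2  r:1+8→9  c:2·1+0→2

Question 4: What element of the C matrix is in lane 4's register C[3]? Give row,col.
4: gr=1,th=0
[3] (1+8,0*2+1) = (9,1)

9,1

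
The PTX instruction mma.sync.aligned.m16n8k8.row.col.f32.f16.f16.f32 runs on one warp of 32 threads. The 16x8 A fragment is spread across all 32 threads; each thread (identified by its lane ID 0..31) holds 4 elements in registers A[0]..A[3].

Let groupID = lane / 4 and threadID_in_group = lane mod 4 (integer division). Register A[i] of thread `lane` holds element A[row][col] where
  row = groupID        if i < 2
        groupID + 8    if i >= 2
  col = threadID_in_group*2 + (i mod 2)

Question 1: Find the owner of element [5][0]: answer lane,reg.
r=5->g=5,rb=0  c=0->t=0,b0=0
L=5*4+0=20  i=0*2+0=0

20,0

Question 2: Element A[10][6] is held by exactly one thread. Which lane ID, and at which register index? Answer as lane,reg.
r:10=>grp=2,rB=1  c:6=>tig=3,lo=0
L=2*4+3=11  i=1*2+0=2

11,2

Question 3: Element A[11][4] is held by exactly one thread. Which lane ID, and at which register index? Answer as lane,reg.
r: 11->gid=3,r8=1  c: 4->tid=2,i&1=0
L=3*4+2=14  i=1*2+0=2

14,2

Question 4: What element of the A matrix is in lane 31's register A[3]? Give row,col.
L=31->g=31>>2=7, t=31&3=3
[3]->row 7+8=15  col 3·2+1=7

15,7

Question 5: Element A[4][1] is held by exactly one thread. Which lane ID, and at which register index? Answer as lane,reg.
16,1

r:4=>grp=4,rB=0  c:1=>tig=0,lo=1
L=4*4+0=16  i=0*2+1=1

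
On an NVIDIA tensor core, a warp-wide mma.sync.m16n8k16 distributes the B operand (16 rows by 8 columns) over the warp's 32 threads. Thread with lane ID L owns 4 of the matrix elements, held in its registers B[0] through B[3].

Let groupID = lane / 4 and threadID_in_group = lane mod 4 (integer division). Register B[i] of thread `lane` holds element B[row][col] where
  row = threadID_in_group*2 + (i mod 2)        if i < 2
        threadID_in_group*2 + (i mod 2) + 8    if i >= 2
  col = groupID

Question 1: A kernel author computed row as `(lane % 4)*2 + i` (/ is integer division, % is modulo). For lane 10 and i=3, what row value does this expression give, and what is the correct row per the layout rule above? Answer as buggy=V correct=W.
`(lane % 4)*2 + i`[10,3]→7
L=10→G=10>>2=2, T=10&3=2
[3]→row 2·2+1+8=13  col G=2
row: 7 vs 13

buggy=7 correct=13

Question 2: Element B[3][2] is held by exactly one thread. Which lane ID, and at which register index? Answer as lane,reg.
9,1

c=2→G=2  r=3→rhi=0,T=1,p=1
L=2*4+1=9  i=0*2+1=1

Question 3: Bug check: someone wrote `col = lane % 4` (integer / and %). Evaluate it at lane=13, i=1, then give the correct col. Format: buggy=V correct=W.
buggy=1 correct=3

`lane % 4`[13,1]→1
13: G=3,T=1
[1] (1*2+1+0,3) = (3,3)
col: 1 vs 3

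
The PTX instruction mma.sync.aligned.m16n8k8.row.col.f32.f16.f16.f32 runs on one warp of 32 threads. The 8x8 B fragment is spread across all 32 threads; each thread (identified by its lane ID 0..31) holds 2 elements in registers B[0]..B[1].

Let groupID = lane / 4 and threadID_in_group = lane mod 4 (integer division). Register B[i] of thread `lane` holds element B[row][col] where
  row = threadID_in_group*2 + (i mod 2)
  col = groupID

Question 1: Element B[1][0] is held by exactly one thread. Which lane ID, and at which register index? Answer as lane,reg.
c=0->g=0  r=1->t=0,b0=1
L=0*4+0=0  i=1=1

0,1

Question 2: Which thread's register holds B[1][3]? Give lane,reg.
12,1

c:3=>grp=3  r:1=>tig=0,lo=1
L=3*4+0=12  i=1=1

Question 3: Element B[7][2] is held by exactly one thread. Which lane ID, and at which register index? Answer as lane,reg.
11,1

c:2=>grp=2  r:7=>tig=3,lo=1
L=2*4+3=11  i=1=1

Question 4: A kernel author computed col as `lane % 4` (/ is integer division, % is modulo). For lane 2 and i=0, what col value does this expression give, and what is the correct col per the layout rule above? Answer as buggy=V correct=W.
`lane % 4`[2,0]→2
lane 2: G=0 (2/4), T=2 (2%4)
i=0: r=2*2+0=4, c=G=0
col: 2 vs 0

buggy=2 correct=0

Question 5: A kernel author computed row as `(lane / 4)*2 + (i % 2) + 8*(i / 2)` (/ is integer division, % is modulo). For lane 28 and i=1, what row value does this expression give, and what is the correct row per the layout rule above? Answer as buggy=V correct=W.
`(lane / 4)*2 + (i % 2) + 8*(i / 2)`[28,1]->15
L=28->g=28>>2=7, t=28&3=0
[1]->row 0·2+1=1  col g=7
row: 15 vs 1

buggy=15 correct=1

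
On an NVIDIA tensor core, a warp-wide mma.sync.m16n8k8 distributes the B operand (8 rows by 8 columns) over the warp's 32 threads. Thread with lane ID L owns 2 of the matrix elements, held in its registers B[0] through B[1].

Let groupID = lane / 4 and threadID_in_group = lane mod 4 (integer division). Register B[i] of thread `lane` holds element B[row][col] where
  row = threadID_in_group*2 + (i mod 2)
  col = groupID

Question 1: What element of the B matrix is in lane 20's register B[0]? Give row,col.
lane 20: grp=5 (20/4), tig=0 (20%4)
i=0: r=0*2+0=0, c=grp=5

0,5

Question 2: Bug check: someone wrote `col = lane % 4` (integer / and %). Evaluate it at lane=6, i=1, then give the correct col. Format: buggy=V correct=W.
`lane % 4`[6,1]→2
L=6→G=6>>2=1, T=6&3=2
[1]→row 2·2+1=5  col G=1
col: 2 vs 1

buggy=2 correct=1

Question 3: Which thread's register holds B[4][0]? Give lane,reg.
c:0=>grp=0  r:4=>tig=2,lo=0
L=0*4+2=2  i=0=0

2,0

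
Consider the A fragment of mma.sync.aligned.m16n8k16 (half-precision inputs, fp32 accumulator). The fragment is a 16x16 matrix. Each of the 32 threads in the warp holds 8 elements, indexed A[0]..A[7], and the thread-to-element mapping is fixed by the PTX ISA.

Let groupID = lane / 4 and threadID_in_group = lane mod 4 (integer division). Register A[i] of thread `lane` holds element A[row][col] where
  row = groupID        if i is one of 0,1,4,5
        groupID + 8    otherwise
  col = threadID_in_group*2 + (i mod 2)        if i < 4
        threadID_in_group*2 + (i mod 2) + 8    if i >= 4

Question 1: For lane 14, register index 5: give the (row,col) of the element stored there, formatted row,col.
3,13

lane 14: g=3 (14/4), t=2 (14%4)
i=5: r=3+0=3, c=2*2+1+8=13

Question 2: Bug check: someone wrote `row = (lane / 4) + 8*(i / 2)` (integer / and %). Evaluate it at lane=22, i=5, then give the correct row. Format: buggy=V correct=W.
`(lane / 4) + 8*(i / 2)`[22,5]⇒21
lane 22⇒22/4=5, 22 mod 4=2
i=5  r:5+0⇒5  c:2·2+1+8⇒13
row: 21 vs 5

buggy=21 correct=5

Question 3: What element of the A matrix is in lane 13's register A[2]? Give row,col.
11,2

13: g=3,t=1
[2] (3+8,1*2+0+0) = (11,2)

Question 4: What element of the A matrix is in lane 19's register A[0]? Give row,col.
19: G=4,T=3
[0] (4+0,3*2+0+0) = (4,6)

4,6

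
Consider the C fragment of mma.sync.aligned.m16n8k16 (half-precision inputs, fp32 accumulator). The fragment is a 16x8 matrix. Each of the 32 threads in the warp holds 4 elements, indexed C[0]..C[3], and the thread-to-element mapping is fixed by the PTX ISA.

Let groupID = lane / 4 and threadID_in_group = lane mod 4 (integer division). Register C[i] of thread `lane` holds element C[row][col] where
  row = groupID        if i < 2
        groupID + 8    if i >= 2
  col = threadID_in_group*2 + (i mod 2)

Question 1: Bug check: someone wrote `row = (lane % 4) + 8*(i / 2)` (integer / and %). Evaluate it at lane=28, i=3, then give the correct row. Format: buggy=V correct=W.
buggy=8 correct=15

`(lane % 4) + 8*(i / 2)`[28,3]→8
28: G=7,T=0
[3] (7+8,0*2+1) = (15,1)
row: 8 vs 15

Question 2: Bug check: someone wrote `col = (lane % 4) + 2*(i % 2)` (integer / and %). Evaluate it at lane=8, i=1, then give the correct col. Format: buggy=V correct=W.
buggy=2 correct=1

`(lane % 4) + 2*(i % 2)`[8,1]=>2
8: grp=2,tig=0
[1] (2+0,0*2+1) = (2,1)
col: 2 vs 1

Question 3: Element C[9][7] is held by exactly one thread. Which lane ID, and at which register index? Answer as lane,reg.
r: 9->gid=1,r8=1  c: 7->tid=3,i&1=1
L=1*4+3=7  i=1*2+1=3

7,3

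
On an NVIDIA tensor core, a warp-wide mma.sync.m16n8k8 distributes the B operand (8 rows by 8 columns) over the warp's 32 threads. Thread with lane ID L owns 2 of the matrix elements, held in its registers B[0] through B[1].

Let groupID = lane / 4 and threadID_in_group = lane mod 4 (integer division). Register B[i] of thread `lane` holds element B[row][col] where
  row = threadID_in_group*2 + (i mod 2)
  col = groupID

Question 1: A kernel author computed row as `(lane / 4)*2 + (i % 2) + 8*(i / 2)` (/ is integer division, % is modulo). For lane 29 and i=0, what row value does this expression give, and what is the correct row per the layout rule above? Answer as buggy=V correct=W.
`(lane / 4)*2 + (i % 2) + 8*(i / 2)`[29,0]→14
lane 29: G=7 (29/4), T=1 (29%4)
i=0: r=1*2+0=2, c=G=7
row: 14 vs 2

buggy=14 correct=2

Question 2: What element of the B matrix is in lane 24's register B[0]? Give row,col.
lane 24→24/4=6, 24 mod 4=0
i=0  r:2·0+0→0  c:6

0,6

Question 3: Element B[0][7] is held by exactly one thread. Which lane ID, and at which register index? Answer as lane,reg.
28,0

c=7→G=7  r=0→T=0,p=0
L=7*4+0=28  i=0=0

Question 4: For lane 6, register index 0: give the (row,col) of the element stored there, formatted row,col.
lane 6→6/4=1, 6 mod 4=2
i=0  r:2·2+0→4  c:1

4,1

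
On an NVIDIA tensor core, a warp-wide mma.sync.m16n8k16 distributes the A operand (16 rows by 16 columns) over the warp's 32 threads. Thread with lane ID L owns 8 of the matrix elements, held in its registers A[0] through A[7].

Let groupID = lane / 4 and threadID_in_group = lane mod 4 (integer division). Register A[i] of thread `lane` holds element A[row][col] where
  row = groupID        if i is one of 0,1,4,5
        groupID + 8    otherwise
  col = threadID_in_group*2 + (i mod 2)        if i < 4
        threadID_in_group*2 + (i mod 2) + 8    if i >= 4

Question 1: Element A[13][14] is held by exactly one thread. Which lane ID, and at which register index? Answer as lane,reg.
23,6

r=13→G=5,rhi=1  c=14→chi=1,T=3,p=0
L=5*4+3=23  i=1*4+1*2+0=6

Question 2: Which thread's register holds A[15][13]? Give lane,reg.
r:15=>grp=7,rB=1  c:13=>cB=1,tig=2,lo=1
L=7*4+2=30  i=1*4+1*2+1=7

30,7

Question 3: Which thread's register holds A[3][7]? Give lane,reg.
15,1

r=3->g=3,rb=0  c=7->cb=0,t=3,b0=1
L=3*4+3=15  i=0*4+0*2+1=1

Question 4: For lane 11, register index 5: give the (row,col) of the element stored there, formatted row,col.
2,15

lane 11: gid=2 (11/4), tid=3 (11%4)
i=5: r=2+0=2, c=3*2+1+8=15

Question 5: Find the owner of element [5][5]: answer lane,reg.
r=5→G=5,rhi=0  c=5→chi=0,T=2,p=1
L=5*4+2=22  i=0*4+0*2+1=1

22,1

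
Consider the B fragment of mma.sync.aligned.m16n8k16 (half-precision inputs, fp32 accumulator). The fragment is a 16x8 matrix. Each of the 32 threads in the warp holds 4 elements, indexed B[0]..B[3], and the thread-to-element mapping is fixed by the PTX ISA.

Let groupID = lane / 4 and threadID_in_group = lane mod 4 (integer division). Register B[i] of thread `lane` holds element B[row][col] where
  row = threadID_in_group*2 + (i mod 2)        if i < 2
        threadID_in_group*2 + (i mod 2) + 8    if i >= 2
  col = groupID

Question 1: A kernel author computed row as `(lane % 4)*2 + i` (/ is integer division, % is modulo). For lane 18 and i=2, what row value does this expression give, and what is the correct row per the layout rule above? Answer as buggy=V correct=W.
buggy=6 correct=12

`(lane % 4)*2 + i`[18,2]->6
lane 18: gid=4 (18/4), tid=2 (18%4)
i=2: r=2*2+0+8=12, c=gid=4
row: 6 vs 12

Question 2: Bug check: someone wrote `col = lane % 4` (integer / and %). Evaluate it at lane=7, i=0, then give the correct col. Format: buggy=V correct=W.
`lane % 4`[7,0]->3
lane 7: g=1 (7/4), t=3 (7%4)
i=0: r=3*2+0+0=6, c=g=1
col: 3 vs 1

buggy=3 correct=1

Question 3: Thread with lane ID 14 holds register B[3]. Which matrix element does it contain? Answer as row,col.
13,3

14: gid=3,tid=2
[3] (2*2+1+8,3) = (13,3)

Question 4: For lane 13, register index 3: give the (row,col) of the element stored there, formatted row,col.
13: G=3,T=1
[3] (1*2+1+8,3) = (11,3)

11,3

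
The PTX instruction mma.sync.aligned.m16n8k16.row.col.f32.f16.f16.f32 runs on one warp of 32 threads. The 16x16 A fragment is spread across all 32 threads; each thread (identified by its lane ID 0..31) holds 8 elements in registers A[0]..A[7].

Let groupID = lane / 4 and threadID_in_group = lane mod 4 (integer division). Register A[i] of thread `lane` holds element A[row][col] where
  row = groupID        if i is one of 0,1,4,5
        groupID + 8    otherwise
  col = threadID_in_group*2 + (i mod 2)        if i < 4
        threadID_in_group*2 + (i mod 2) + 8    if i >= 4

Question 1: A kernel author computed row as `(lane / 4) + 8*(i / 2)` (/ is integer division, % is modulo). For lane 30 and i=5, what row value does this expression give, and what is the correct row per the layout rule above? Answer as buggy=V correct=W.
`(lane / 4) + 8*(i / 2)`[30,5]->23
lane 30: gid=7 (30/4), tid=2 (30%4)
i=5: r=7+0=7, c=2*2+1+8=13
row: 23 vs 7

buggy=23 correct=7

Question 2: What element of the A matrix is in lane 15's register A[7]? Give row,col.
lane 15=>15/4=3, 15 mod 4=3
i=7  r:3+8=>11  c:2·3+1+8=>15

11,15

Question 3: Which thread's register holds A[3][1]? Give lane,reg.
r: 3->gid=3,r8=0  c: 1->c8=0,tid=0,i&1=1
L=3*4+0=12  i=0*4+0*2+1=1

12,1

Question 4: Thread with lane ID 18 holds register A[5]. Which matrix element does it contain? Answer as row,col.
4,13

lane 18=>18/4=4, 18 mod 4=2
i=5  r:4+0=>4  c:2·2+1+8=>13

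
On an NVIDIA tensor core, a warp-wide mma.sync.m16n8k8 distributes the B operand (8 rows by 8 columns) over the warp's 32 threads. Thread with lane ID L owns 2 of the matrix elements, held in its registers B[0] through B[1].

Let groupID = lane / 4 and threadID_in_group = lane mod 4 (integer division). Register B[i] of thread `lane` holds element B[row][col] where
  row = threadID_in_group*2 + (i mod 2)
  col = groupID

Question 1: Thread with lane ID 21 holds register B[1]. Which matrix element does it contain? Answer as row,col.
3,5

lane 21: g=5 (21/4), t=1 (21%4)
i=1: r=1*2+1=3, c=g=5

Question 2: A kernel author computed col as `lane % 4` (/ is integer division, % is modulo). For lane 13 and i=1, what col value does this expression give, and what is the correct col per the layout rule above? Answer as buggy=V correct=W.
buggy=1 correct=3

`lane % 4`[13,1]→1
L=13→G=13>>2=3, T=13&3=1
[1]→row 1·2+1=3  col G=3
col: 1 vs 3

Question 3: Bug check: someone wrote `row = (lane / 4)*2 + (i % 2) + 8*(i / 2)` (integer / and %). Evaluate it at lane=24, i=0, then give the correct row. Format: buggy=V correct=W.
`(lane / 4)*2 + (i % 2) + 8*(i / 2)`[24,0]⇒12
lane 24: gr=6 (24/4), th=0 (24%4)
i=0: r=0*2+0=0, c=gr=6
row: 12 vs 0

buggy=12 correct=0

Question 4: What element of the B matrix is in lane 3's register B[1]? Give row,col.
7,0

L=3⇒gr=3>>2=0, th=3&3=3
[1]⇒row 3·2+1=7  col gr=0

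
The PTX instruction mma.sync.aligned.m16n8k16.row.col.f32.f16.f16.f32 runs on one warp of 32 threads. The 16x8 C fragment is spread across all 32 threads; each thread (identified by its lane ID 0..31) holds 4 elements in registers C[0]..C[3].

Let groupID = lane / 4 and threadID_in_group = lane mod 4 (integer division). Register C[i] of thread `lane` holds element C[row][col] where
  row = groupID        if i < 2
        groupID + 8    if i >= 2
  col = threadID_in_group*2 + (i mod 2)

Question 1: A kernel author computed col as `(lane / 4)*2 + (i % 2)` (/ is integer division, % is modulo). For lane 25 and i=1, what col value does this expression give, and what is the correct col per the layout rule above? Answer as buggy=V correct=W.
buggy=13 correct=3

`(lane / 4)*2 + (i % 2)`[25,1]⇒13
lane 25: gr=6 (25/4), th=1 (25%4)
i=1: r=6+0=6, c=1*2+1=3
col: 13 vs 3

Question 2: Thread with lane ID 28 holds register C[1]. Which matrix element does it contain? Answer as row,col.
L=28->gid=28>>2=7, tid=28&3=0
[1]->row 7+0=7  col 0·2+1=1

7,1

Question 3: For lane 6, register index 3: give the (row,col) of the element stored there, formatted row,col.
6: g=1,t=2
[3] (1+8,2*2+1) = (9,5)

9,5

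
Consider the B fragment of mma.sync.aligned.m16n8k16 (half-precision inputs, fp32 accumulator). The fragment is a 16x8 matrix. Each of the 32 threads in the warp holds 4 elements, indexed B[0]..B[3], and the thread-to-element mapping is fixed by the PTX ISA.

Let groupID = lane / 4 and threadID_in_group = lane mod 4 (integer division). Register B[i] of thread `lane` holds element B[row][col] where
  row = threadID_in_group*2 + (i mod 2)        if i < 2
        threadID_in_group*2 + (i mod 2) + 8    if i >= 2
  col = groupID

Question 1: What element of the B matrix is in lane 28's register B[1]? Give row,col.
1,7

lane 28->28/4=7, 28 mod 4=0
i=1  r:2·0+1+0->1  c:7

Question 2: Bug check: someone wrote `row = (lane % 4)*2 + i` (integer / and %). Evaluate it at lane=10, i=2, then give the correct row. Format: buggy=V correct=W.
`(lane % 4)*2 + i`[10,2]=>6
lane 10=>10/4=2, 10 mod 4=2
i=2  r:2·2+0+8=>12  c:2
row: 6 vs 12

buggy=6 correct=12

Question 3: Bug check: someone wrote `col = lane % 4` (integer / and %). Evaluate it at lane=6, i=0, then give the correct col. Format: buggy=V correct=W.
buggy=2 correct=1

`lane % 4`[6,0]→2
L=6→G=6>>2=1, T=6&3=2
[0]→row 2·2+0+0=4  col G=1
col: 2 vs 1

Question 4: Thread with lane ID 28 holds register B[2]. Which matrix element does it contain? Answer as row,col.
8,7

L=28->g=28>>2=7, t=28&3=0
[2]->row 0·2+0+8=8  col g=7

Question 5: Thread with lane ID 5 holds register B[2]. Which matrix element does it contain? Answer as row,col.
10,1

lane 5: grp=1 (5/4), tig=1 (5%4)
i=2: r=1*2+0+8=10, c=grp=1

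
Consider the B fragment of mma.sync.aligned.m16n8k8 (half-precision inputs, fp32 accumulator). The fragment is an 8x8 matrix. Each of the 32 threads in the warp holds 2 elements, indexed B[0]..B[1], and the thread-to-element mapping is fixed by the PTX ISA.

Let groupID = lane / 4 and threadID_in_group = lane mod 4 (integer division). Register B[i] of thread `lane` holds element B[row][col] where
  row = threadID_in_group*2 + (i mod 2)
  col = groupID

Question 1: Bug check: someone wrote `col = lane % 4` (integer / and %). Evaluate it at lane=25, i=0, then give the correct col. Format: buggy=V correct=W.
`lane % 4`[25,0]⇒1
L=25⇒gr=25>>2=6, th=25&3=1
[0]⇒row 1·2+0=2  col gr=6
col: 1 vs 6

buggy=1 correct=6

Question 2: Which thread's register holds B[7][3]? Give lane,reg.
15,1

c=3→G=3  r=7→T=3,p=1
L=3*4+3=15  i=1=1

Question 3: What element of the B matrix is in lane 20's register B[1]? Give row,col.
1,5

20: gr=5,th=0
[1] (0*2+1,5) = (1,5)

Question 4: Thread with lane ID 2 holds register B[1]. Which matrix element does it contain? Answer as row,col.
5,0

2: gid=0,tid=2
[1] (2*2+1,0) = (5,0)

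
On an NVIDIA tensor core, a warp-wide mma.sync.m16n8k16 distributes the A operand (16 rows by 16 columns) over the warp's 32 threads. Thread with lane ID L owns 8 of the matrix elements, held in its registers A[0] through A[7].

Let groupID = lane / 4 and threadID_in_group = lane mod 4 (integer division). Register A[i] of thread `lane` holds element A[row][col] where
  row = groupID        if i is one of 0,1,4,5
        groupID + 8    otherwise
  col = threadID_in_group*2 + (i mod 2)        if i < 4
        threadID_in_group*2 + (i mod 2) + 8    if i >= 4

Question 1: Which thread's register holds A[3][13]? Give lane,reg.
14,5

r=3⇒gr=3,Rb=0  c=13⇒Cb=1,th=2,odd=1
L=3*4+2=14  i=1*4+0*2+1=5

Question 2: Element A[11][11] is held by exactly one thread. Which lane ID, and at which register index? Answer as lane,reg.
r: 11->gid=3,r8=1  c: 11->c8=1,tid=1,i&1=1
L=3*4+1=13  i=1*4+1*2+1=7

13,7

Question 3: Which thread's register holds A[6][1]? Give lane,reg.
r=6->g=6,rb=0  c=1->cb=0,t=0,b0=1
L=6*4+0=24  i=0*4+0*2+1=1

24,1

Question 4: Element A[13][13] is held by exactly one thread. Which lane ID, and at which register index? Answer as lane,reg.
22,7

r=13->g=5,rb=1  c=13->cb=1,t=2,b0=1
L=5*4+2=22  i=1*4+1*2+1=7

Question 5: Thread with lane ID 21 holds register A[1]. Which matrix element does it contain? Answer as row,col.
5,3

L=21=>grp=21>>2=5, tig=21&3=1
[1]=>row 5+0=5  col 1·2+1+0=3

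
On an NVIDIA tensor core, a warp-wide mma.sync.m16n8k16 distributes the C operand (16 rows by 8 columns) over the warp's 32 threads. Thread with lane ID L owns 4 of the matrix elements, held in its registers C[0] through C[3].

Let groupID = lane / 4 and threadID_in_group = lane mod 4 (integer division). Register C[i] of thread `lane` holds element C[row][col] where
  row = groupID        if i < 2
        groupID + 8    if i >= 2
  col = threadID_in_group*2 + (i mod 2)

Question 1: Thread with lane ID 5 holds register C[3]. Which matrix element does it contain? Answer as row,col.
9,3

lane 5->5/4=1, 5 mod 4=1
i=3  r:1+8->9  c:2·1+1->3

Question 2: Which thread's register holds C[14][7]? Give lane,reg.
r=14→G=6,rhi=1  c=7→T=3,p=1
L=6*4+3=27  i=1*2+1=3

27,3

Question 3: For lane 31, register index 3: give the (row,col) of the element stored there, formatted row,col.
lane 31: gr=7 (31/4), th=3 (31%4)
i=3: r=7+8=15, c=3*2+1=7

15,7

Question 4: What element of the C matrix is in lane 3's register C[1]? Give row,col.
0,7

L=3->gid=3>>2=0, tid=3&3=3
[1]->row 0+0=0  col 3·2+1=7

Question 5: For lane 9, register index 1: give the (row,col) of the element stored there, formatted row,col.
L=9→G=9>>2=2, T=9&3=1
[1]→row 2+0=2  col 1·2+1=3

2,3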